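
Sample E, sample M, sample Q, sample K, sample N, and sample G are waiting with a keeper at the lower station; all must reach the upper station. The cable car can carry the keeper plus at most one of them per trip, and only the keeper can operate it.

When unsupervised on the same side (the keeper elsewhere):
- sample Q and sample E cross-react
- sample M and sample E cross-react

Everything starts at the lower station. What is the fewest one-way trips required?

13

Counting alone: the keeper can take at most 1 across per trip to the upper station, so moving all 6 needs at least 6 loaded trips out, with a return between consecutive ones — at least 11 crossings.
The safety rule pushes this higher. Following every safe sequence of crossings, the most of the 6 that can be at the upper station as the cable car arrives there on crossing 11 is 5 — never all 6.
So no plan with fewer than 13 crossings exists, and this one achieves 13:
1. Keeper goes to the upper station with sample E.  [the lower station: sample G, sample K, sample M, sample N, sample Q | the upper station: sample E]
2. Keeper goes back to the lower station alone.  [the lower station: sample G, sample K, sample M, sample N, sample Q | the upper station: sample E]
3. Keeper goes to the upper station with sample M.  [the lower station: sample G, sample K, sample N, sample Q | the upper station: sample E, sample M]
4. Keeper goes back to the lower station with sample E.  [the lower station: sample E, sample G, sample K, sample N, sample Q | the upper station: sample M]
5. Keeper goes to the upper station with sample Q.  [the lower station: sample E, sample G, sample K, sample N | the upper station: sample M, sample Q]
6. Keeper goes back to the lower station alone.  [the lower station: sample E, sample G, sample K, sample N | the upper station: sample M, sample Q]
7. Keeper goes to the upper station with sample K.  [the lower station: sample E, sample G, sample N | the upper station: sample K, sample M, sample Q]
8. Keeper goes back to the lower station alone.  [the lower station: sample E, sample G, sample N | the upper station: sample K, sample M, sample Q]
9. Keeper goes to the upper station with sample N.  [the lower station: sample E, sample G | the upper station: sample K, sample M, sample N, sample Q]
10. Keeper goes back to the lower station alone.  [the lower station: sample E, sample G | the upper station: sample K, sample M, sample N, sample Q]
11. Keeper goes to the upper station with sample G.  [the lower station: sample E | the upper station: sample G, sample K, sample M, sample N, sample Q]
12. Keeper goes back to the lower station alone.  [the lower station: sample E | the upper station: sample G, sample K, sample M, sample N, sample Q]
13. Keeper goes to the upper station with sample E.  [the lower station: — | the upper station: sample E, sample G, sample K, sample M, sample N, sample Q]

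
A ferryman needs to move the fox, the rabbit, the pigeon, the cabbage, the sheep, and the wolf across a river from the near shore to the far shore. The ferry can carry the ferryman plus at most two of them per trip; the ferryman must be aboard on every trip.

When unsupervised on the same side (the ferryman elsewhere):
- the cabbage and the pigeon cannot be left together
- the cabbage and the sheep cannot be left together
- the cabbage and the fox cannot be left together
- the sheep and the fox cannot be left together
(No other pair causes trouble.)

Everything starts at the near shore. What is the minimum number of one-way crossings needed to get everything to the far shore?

9

Counting alone: the ferryman can take at most 2 across per trip to the far shore, so moving all 6 needs at least 3 loaded trips out, with a return between consecutive ones — at least 5 crossings.
The safety rule pushes this higher. Following every safe sequence of crossings, the most of the 6 that can be at the far shore as the ferry arrives there on crossings 5, 7 is 4, 5 respectively — never all 6.
So no plan with fewer than 9 crossings exists, and this one achieves 9:
1. Ferryman goes to the far shore with the cabbage and the fox.  [the near shore: the pigeon, the rabbit, the sheep, the wolf | the far shore: the cabbage, the fox]
2. Ferryman goes back to the near shore with the fox.  [the near shore: the fox, the pigeon, the rabbit, the sheep, the wolf | the far shore: the cabbage]
3. Ferryman goes to the far shore with the fox and the rabbit.  [the near shore: the pigeon, the sheep, the wolf | the far shore: the cabbage, the fox, the rabbit]
4. Ferryman goes back to the near shore with the fox.  [the near shore: the fox, the pigeon, the sheep, the wolf | the far shore: the cabbage, the rabbit]
5. Ferryman goes to the far shore with the fox and the pigeon.  [the near shore: the sheep, the wolf | the far shore: the cabbage, the fox, the pigeon, the rabbit]
6. Ferryman goes back to the near shore with the cabbage.  [the near shore: the cabbage, the sheep, the wolf | the far shore: the fox, the pigeon, the rabbit]
7. Ferryman goes to the far shore with the cabbage and the wolf.  [the near shore: the sheep | the far shore: the cabbage, the fox, the pigeon, the rabbit, the wolf]
8. Ferryman goes back to the near shore with the cabbage.  [the near shore: the cabbage, the sheep | the far shore: the fox, the pigeon, the rabbit, the wolf]
9. Ferryman goes to the far shore with the cabbage and the sheep.  [the near shore: — | the far shore: the cabbage, the fox, the pigeon, the rabbit, the sheep, the wolf]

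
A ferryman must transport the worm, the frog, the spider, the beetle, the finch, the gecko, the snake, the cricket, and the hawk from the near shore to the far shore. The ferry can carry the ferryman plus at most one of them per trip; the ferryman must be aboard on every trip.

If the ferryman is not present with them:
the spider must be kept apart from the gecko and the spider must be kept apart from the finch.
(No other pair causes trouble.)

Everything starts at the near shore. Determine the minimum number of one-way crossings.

Counting alone: the ferryman can take at most 1 across per trip to the far shore, so moving all 9 needs at least 9 loaded trips out, with a return between consecutive ones — at least 17 crossings.
The safety rule pushes this higher. Following every safe sequence of crossings, the most of the 9 that can be at the far shore as the ferry arrives there on crossing 17 is 8 — never all 9.
So no plan with fewer than 19 crossings exists, and this one achieves 19:
1. Ferryman goes to the far shore with the spider.
2. Ferryman goes back to the near shore alone.
3. Ferryman goes to the far shore with the worm.
4. Ferryman goes back to the near shore alone.
5. Ferryman goes to the far shore with the frog.
6. Ferryman goes back to the near shore alone.
7. Ferryman goes to the far shore with the beetle.
8. Ferryman goes back to the near shore alone.
9. Ferryman goes to the far shore with the finch.
10. Ferryman goes back to the near shore with the spider.
11. Ferryman goes to the far shore with the gecko.
12. Ferryman goes back to the near shore alone.
13. Ferryman goes to the far shore with the snake.
14. Ferryman goes back to the near shore alone.
15. Ferryman goes to the far shore with the cricket.
16. Ferryman goes back to the near shore alone.
17. Ferryman goes to the far shore with the hawk.
18. Ferryman goes back to the near shore alone.
19. Ferryman goes to the far shore with the spider.

19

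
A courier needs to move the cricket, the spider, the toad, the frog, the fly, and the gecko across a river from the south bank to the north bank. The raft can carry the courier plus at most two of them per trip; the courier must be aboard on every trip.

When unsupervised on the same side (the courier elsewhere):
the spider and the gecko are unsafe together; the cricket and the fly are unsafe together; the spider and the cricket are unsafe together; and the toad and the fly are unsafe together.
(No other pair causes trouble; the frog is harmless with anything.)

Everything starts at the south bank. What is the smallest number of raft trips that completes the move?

7

Counting alone: the courier can take at most 2 across per trip to the north bank, so moving all 6 needs at least 3 loaded trips out, with a return between consecutive ones — at least 5 crossings.
The safety rule pushes this higher. Following every safe sequence of crossings, the most of the 6 that can be at the north bank as the raft arrives there on crossing 5 is 5 — never all 6.
So no plan with fewer than 7 crossings exists, and this one achieves 7:
1. Courier goes to the north bank with the fly and the spider.
2. Courier goes back to the south bank alone.
3. Courier goes to the north bank with the cricket and the toad.
4. Courier goes back to the south bank with the fly and the spider.
5. Courier goes to the north bank with the frog and the gecko.
6. Courier goes back to the south bank alone.
7. Courier goes to the north bank with the fly and the spider.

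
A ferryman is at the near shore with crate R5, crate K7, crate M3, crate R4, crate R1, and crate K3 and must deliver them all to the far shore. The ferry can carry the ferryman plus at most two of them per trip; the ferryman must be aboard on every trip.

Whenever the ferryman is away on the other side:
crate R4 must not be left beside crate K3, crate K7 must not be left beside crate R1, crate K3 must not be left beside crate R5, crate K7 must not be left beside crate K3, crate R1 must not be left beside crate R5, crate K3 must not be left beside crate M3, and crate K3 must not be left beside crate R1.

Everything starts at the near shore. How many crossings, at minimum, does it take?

Counting alone: the ferryman can take at most 2 across per trip to the far shore, so moving all 6 needs at least 3 loaded trips out, with a return between consecutive ones — at least 5 crossings.
The safety rule pushes this higher. Following every safe sequence of crossings, the most of the 6 that can be at the far shore as the ferry arrives there on crossings 5, 7 is 4, 5 respectively — never all 6.
So no plan with fewer than 9 crossings exists, and this one achieves 9:
1. Ferryman goes to the far shore with crate K3 and crate R1.  [the near shore: crate K7, crate M3, crate R4, crate R5 | the far shore: crate K3, crate R1]
2. Ferryman goes back to the near shore with crate R1.  [the near shore: crate K7, crate M3, crate R1, crate R4, crate R5 | the far shore: crate K3]
3. Ferryman goes to the far shore with crate K7 and crate R5.  [the near shore: crate M3, crate R1, crate R4 | the far shore: crate K3, crate K7, crate R5]
4. Ferryman goes back to the near shore with crate K3.  [the near shore: crate K3, crate M3, crate R1, crate R4 | the far shore: crate K7, crate R5]
5. Ferryman goes to the far shore with crate K3 and crate M3.  [the near shore: crate R1, crate R4 | the far shore: crate K3, crate K7, crate M3, crate R5]
6. Ferryman goes back to the near shore with crate K3.  [the near shore: crate K3, crate R1, crate R4 | the far shore: crate K7, crate M3, crate R5]
7. Ferryman goes to the far shore with crate R1 and crate R4.  [the near shore: crate K3 | the far shore: crate K7, crate M3, crate R1, crate R4, crate R5]
8. Ferryman goes back to the near shore with crate R1.  [the near shore: crate K3, crate R1 | the far shore: crate K7, crate M3, crate R4, crate R5]
9. Ferryman goes to the far shore with crate K3 and crate R1.  [the near shore: — | the far shore: crate K3, crate K7, crate M3, crate R1, crate R4, crate R5]

9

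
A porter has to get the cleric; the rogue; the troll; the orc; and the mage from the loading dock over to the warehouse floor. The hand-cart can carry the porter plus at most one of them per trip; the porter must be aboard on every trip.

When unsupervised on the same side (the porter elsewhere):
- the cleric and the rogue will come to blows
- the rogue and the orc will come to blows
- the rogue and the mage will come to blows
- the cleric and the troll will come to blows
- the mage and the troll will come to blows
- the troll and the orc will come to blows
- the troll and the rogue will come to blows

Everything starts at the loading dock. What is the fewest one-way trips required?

impossible

Whatever the first load, the items left behind include a forbidden pair without the porter. No opening move is safe, so no plan exists.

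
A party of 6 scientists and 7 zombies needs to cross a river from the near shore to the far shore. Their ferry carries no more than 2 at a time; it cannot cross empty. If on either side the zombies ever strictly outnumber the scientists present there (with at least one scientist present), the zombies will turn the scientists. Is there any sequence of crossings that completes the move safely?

No

The zombies already outnumber the scientists at the near shore before anyone moves, so the starting position itself is disallowed.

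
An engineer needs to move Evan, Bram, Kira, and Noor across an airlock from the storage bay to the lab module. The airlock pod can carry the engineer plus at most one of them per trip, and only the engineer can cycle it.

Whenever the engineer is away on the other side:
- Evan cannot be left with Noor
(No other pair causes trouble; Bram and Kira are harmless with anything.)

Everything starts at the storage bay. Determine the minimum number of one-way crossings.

Counting alone: the engineer can take at most 1 across per trip to the lab module, so moving all 4 needs at least 4 loaded trips out, with a return between consecutive ones — at least 7 crossings.
The plan below uses exactly 7 crossings, so it is optimal:
1. Engineer goes to the lab module with Evan.
2. Engineer goes back to the storage bay alone.
3. Engineer goes to the lab module with Bram.
4. Engineer goes back to the storage bay alone.
5. Engineer goes to the lab module with Kira.
6. Engineer goes back to the storage bay alone.
7. Engineer goes to the lab module with Noor.

7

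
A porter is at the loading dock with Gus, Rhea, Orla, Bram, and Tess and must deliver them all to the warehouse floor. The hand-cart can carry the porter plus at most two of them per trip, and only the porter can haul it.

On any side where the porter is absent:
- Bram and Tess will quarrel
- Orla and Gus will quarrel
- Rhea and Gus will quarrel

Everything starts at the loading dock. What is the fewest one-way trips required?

5

Counting alone: the porter can take at most 2 across per trip to the warehouse floor, so moving all 5 needs at least 3 loaded trips out, with a return between consecutive ones — at least 5 crossings.
The plan below uses exactly 5 crossings, so it is optimal:
1. Porter goes to the warehouse floor with Bram and Gus.
2. Porter goes back to the loading dock alone.
3. Porter goes to the warehouse floor with Orla and Rhea.
4. Porter goes back to the loading dock with Gus.
5. Porter goes to the warehouse floor with Gus and Tess.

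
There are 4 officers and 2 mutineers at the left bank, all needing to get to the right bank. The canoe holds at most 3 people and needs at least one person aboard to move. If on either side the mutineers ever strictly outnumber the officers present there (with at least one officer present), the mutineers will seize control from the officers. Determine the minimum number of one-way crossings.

5

Counting alone: each trip to the right bank takes at most 3 across and each return brings at least 1 back, so after t trips out (and t−1 returns) at most 3t − (t−1) of the 6 are across; that first reaches 6 at t = 3, so at least 5 crossings are needed.
The plan below uses exactly 5 crossings, so it is optimal:
1. 2 mutineers → the right bank.  (the left bank: 4O 0M; the right bank: 0O 2M)
2. 1 mutineer ← the left bank.  (the left bank: 4O 1M; the right bank: 0O 1M)
3. 2 officers and 1 mutineer → the right bank.  (the left bank: 2O 0M; the right bank: 2O 2M)
4. 1 mutineer ← the left bank.  (the left bank: 2O 1M; the right bank: 2O 1M)
5. 2 officers and 1 mutineer → the right bank.  (the left bank: 0O 0M; the right bank: 4O 2M)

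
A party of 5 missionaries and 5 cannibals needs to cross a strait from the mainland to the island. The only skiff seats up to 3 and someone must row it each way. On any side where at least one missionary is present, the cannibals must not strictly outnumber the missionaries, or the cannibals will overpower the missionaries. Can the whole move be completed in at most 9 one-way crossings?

No

Counting alone: each trip to the island takes at most 3 across and each return brings at least 1 back, so after t trips out (and t−1 returns) at most 3t − (t−1) of the 10 are across; that first reaches 10 at t = 5, so at least 9 crossings are needed.
The safety rule pushes this higher. Following every safe sequence of crossings, the most of the 10 that can be at the island as the skiff arrives there on crossing 9 is 9 — never all 10.
So the move cannot be finished within 9 crossings. (The shortest complete plan takes 11:)
1. 2 cannibals → the island.  (the mainland: 5M 3C; the island: 0M 2C)
2. 1 cannibal ← the mainland.  (the mainland: 5M 4C; the island: 0M 1C)
3. 3 cannibals → the island.  (the mainland: 5M 1C; the island: 0M 4C)
4. 1 cannibal ← the mainland.  (the mainland: 5M 2C; the island: 0M 3C)
5. 3 missionaries → the island.  (the mainland: 2M 2C; the island: 3M 3C)
6. 1 missionary and 1 cannibal ← the mainland.  (the mainland: 3M 3C; the island: 2M 2C)
7. 3 missionaries → the island.  (the mainland: 0M 3C; the island: 5M 2C)
8. 1 cannibal ← the mainland.  (the mainland: 0M 4C; the island: 5M 1C)
9. 2 cannibals → the island.  (the mainland: 0M 2C; the island: 5M 3C)
10. 1 cannibal ← the mainland.  (the mainland: 0M 3C; the island: 5M 2C)
11. 3 cannibals → the island.  (the mainland: 0M 0C; the island: 5M 5C)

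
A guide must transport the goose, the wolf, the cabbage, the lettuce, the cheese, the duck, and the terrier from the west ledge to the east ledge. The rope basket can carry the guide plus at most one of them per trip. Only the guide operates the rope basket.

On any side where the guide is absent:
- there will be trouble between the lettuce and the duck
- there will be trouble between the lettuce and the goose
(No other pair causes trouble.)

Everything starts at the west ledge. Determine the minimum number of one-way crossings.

Counting alone: the guide can take at most 1 across per trip to the east ledge, so moving all 7 needs at least 7 loaded trips out, with a return between consecutive ones — at least 13 crossings.
The safety rule pushes this higher. Following every safe sequence of crossings, the most of the 7 that can be at the east ledge as the rope basket arrives there on crossing 13 is 6 — never all 7.
So no plan with fewer than 15 crossings exists, and this one achieves 15:
1. Guide goes to the east ledge with the lettuce.  [the west ledge: the cabbage, the cheese, the duck, the goose, the terrier, the wolf | the east ledge: the lettuce]
2. Guide goes back to the west ledge alone.  [the west ledge: the cabbage, the cheese, the duck, the goose, the terrier, the wolf | the east ledge: the lettuce]
3. Guide goes to the east ledge with the goose.  [the west ledge: the cabbage, the cheese, the duck, the terrier, the wolf | the east ledge: the goose, the lettuce]
4. Guide goes back to the west ledge with the lettuce.  [the west ledge: the cabbage, the cheese, the duck, the lettuce, the terrier, the wolf | the east ledge: the goose]
5. Guide goes to the east ledge with the duck.  [the west ledge: the cabbage, the cheese, the lettuce, the terrier, the wolf | the east ledge: the duck, the goose]
6. Guide goes back to the west ledge alone.  [the west ledge: the cabbage, the cheese, the lettuce, the terrier, the wolf | the east ledge: the duck, the goose]
7. Guide goes to the east ledge with the wolf.  [the west ledge: the cabbage, the cheese, the lettuce, the terrier | the east ledge: the duck, the goose, the wolf]
8. Guide goes back to the west ledge alone.  [the west ledge: the cabbage, the cheese, the lettuce, the terrier | the east ledge: the duck, the goose, the wolf]
9. Guide goes to the east ledge with the cabbage.  [the west ledge: the cheese, the lettuce, the terrier | the east ledge: the cabbage, the duck, the goose, the wolf]
10. Guide goes back to the west ledge alone.  [the west ledge: the cheese, the lettuce, the terrier | the east ledge: the cabbage, the duck, the goose, the wolf]
11. Guide goes to the east ledge with the cheese.  [the west ledge: the lettuce, the terrier | the east ledge: the cabbage, the cheese, the duck, the goose, the wolf]
12. Guide goes back to the west ledge alone.  [the west ledge: the lettuce, the terrier | the east ledge: the cabbage, the cheese, the duck, the goose, the wolf]
13. Guide goes to the east ledge with the terrier.  [the west ledge: the lettuce | the east ledge: the cabbage, the cheese, the duck, the goose, the terrier, the wolf]
14. Guide goes back to the west ledge alone.  [the west ledge: the lettuce | the east ledge: the cabbage, the cheese, the duck, the goose, the terrier, the wolf]
15. Guide goes to the east ledge with the lettuce.  [the west ledge: — | the east ledge: the cabbage, the cheese, the duck, the goose, the lettuce, the terrier, the wolf]

15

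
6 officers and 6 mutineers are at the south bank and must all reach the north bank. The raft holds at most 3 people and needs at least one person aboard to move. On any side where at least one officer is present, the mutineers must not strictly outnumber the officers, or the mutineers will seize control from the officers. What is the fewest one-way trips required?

impossible

Following every safe sequence of crossings from the start, the most of the 12 that can be at the north bank as the raft arrives there on crossings 1, 3, 5 is 3, 5, 6 respectively; the best ever achieved is 6 of 12.
From crossing 7 on, no configuration arises that was not already reachable earlier: only 17 distinct safe configurations (who is on which side, and where the raft is) can ever be reached, none of them has everyone across, and every continuation just revisits them. They are: 0 officers + 0 mutineers across (raft back at the start); 0 officers + 1 mutineer across (raft there); 0 officers + 1 mutineer across (raft back at the start); 0 officers + 2 mutineers across (raft there); 0 officers + 2 mutineers across (raft back at the start); 0 officers + 3 mutineers across (raft there); 0 officers + 3 mutineers across (raft back at the start); 0 officers + 4 mutineers across (raft there); 0 officers + 4 mutineers across (raft back at the start); 0 officers + 5 mutineers across (raft there); 0 officers + 5 mutineers across (raft back at the start); 0 officers + 6 mutineers across (raft there); 1 officer + 1 mutineer across (raft there); 1 officer + 1 mutineer across (raft back at the start); 2 officers + 2 mutineers across (raft there); 2 officers + 2 mutineers across (raft back at the start); 3 officers + 3 mutineers across (raft there). So no valid plan exists.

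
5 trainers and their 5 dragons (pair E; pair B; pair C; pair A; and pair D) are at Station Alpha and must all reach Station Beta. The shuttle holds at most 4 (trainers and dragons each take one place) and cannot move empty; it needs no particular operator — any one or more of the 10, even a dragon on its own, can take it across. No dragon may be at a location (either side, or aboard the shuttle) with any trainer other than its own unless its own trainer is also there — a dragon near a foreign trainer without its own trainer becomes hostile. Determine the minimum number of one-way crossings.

Counting alone: each trip to Station Beta takes at most 4 across and each return brings at least 1 back, so after t trips out (and t−1 returns) at most 4t − (t−1) of the 10 are across; that first reaches 10 at t = 3, so at least 5 crossings are needed.
The safety rule pushes this higher. Following every safe sequence of crossings, the most of the 10 that can be at Station Beta as the shuttle arrives there on crossing 5 is 9 — never all 10.
So no plan with fewer than 7 crossings exists, and this one achieves 7:
1. dragon E and trainer E cross → Station Beta.
2. trainer E crosses ← Station Alpha.
3. dragon A, dragon B, dragon C, and dragon D cross → Station Beta.
4. dragon E crosses ← Station Alpha.
5. trainer A, trainer B, trainer C, and trainer D cross → Station Beta.
6. dragon B and trainer B cross ← Station Alpha.
7. dragon B, dragon E, trainer B, and trainer E cross → Station Beta.

7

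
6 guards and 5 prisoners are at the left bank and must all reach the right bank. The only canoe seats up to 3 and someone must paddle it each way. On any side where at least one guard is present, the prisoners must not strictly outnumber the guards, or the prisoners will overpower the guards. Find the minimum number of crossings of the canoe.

9

Counting alone: each trip to the right bank takes at most 3 across and each return brings at least 1 back, so after t trips out (and t−1 returns) at most 3t − (t−1) of the 11 are across; that first reaches 11 at t = 5, so at least 9 crossings are needed.
The plan below uses exactly 9 crossings, so it is optimal:
1. 3 prisoners → the right bank.  (the left bank: 6G 2P; the right bank: 0G 3P)
2. 1 prisoner ← the left bank.  (the left bank: 6G 3P; the right bank: 0G 2P)
3. 3 guards → the right bank.  (the left bank: 3G 3P; the right bank: 3G 2P)
4. 1 guard ← the left bank.  (the left bank: 4G 3P; the right bank: 2G 2P)
5. 2 guards and 1 prisoner → the right bank.  (the left bank: 2G 2P; the right bank: 4G 3P)
6. 1 guard ← the left bank.  (the left bank: 3G 2P; the right bank: 3G 3P)
7. 2 guards and 1 prisoner → the right bank.  (the left bank: 1G 1P; the right bank: 5G 4P)
8. 1 guard ← the left bank.  (the left bank: 2G 1P; the right bank: 4G 4P)
9. 2 guards and 1 prisoner → the right bank.  (the left bank: 0G 0P; the right bank: 6G 5P)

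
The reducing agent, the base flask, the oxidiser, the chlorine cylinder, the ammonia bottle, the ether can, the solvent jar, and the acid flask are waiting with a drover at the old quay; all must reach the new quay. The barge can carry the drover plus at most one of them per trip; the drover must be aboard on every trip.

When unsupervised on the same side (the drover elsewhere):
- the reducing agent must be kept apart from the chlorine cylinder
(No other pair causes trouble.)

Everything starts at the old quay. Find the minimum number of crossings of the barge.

Counting alone: the drover can take at most 1 across per trip to the new quay, so moving all 8 needs at least 8 loaded trips out, with a return between consecutive ones — at least 15 crossings.
The plan below uses exactly 15 crossings, so it is optimal:
1. Drover goes to the new quay with the reducing agent.  [the old quay: the acid flask, the ammonia bottle, the base flask, the chlorine cylinder, the ether can, the oxidiser, the solvent jar | the new quay: the reducing agent]
2. Drover goes back to the old quay alone.  [the old quay: the acid flask, the ammonia bottle, the base flask, the chlorine cylinder, the ether can, the oxidiser, the solvent jar | the new quay: the reducing agent]
3. Drover goes to the new quay with the base flask.  [the old quay: the acid flask, the ammonia bottle, the chlorine cylinder, the ether can, the oxidiser, the solvent jar | the new quay: the base flask, the reducing agent]
4. Drover goes back to the old quay alone.  [the old quay: the acid flask, the ammonia bottle, the chlorine cylinder, the ether can, the oxidiser, the solvent jar | the new quay: the base flask, the reducing agent]
5. Drover goes to the new quay with the oxidiser.  [the old quay: the acid flask, the ammonia bottle, the chlorine cylinder, the ether can, the solvent jar | the new quay: the base flask, the oxidiser, the reducing agent]
6. Drover goes back to the old quay alone.  [the old quay: the acid flask, the ammonia bottle, the chlorine cylinder, the ether can, the solvent jar | the new quay: the base flask, the oxidiser, the reducing agent]
7. Drover goes to the new quay with the ammonia bottle.  [the old quay: the acid flask, the chlorine cylinder, the ether can, the solvent jar | the new quay: the ammonia bottle, the base flask, the oxidiser, the reducing agent]
8. Drover goes back to the old quay alone.  [the old quay: the acid flask, the chlorine cylinder, the ether can, the solvent jar | the new quay: the ammonia bottle, the base flask, the oxidiser, the reducing agent]
9. Drover goes to the new quay with the ether can.  [the old quay: the acid flask, the chlorine cylinder, the solvent jar | the new quay: the ammonia bottle, the base flask, the ether can, the oxidiser, the reducing agent]
10. Drover goes back to the old quay alone.  [the old quay: the acid flask, the chlorine cylinder, the solvent jar | the new quay: the ammonia bottle, the base flask, the ether can, the oxidiser, the reducing agent]
11. Drover goes to the new quay with the solvent jar.  [the old quay: the acid flask, the chlorine cylinder | the new quay: the ammonia bottle, the base flask, the ether can, the oxidiser, the reducing agent, the solvent jar]
12. Drover goes back to the old quay alone.  [the old quay: the acid flask, the chlorine cylinder | the new quay: the ammonia bottle, the base flask, the ether can, the oxidiser, the reducing agent, the solvent jar]
13. Drover goes to the new quay with the acid flask.  [the old quay: the chlorine cylinder | the new quay: the acid flask, the ammonia bottle, the base flask, the ether can, the oxidiser, the reducing agent, the solvent jar]
14. Drover goes back to the old quay alone.  [the old quay: the chlorine cylinder | the new quay: the acid flask, the ammonia bottle, the base flask, the ether can, the oxidiser, the reducing agent, the solvent jar]
15. Drover goes to the new quay with the chlorine cylinder.  [the old quay: — | the new quay: the acid flask, the ammonia bottle, the base flask, the chlorine cylinder, the ether can, the oxidiser, the reducing agent, the solvent jar]

15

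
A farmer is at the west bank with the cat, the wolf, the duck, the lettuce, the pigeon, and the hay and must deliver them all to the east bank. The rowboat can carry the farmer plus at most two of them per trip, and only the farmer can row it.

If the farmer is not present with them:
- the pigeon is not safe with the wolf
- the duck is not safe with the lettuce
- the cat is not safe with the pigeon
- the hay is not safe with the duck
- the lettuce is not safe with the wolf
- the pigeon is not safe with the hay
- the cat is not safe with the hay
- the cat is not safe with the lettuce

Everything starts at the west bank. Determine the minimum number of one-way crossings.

Whatever the first load, the items left behind include a forbidden pair without the farmer. No opening move is safe, so no plan exists.

impossible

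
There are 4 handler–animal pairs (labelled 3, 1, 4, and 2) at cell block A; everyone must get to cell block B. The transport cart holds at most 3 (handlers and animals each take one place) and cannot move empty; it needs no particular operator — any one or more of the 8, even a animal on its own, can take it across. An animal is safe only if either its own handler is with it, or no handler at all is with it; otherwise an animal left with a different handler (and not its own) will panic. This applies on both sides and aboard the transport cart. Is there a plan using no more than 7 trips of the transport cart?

Counting alone: each trip to cell block B takes at most 3 across and each return brings at least 1 back, so after t trips out (and t−1 returns) at most 3t − (t−1) of the 8 are across; that first reaches 8 at t = 4, so at least 7 crossings are needed.
The safety rule pushes this higher. Following every safe sequence of crossings, the most of the 8 that can be at cell block B as the transport cart arrives there on crossing 7 is 7 — never all 8.
So the move cannot be finished within 7 crossings. (The shortest complete plan takes 9:)
1. animal 3 and handler 3 cross → cell block B.
2. handler 3 crosses ← cell block A.
3. animal 1, handler 1, and handler 3 cross → cell block B.
4. animal 3 and handler 3 cross ← cell block A.
5. handler 2, handler 3, and handler 4 cross → cell block B.
6. animal 1 crosses ← cell block A.
7. animal 1 and animal 3 cross → cell block B.
8. animal 3 crosses ← cell block A.
9. animal 2, animal 3, and animal 4 cross → cell block B.

No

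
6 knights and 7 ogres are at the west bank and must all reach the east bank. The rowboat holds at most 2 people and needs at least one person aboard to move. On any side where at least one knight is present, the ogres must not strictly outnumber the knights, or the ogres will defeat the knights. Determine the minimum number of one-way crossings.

The ogres already outnumber the knights at the west bank before anyone moves, so the starting position itself is disallowed.

impossible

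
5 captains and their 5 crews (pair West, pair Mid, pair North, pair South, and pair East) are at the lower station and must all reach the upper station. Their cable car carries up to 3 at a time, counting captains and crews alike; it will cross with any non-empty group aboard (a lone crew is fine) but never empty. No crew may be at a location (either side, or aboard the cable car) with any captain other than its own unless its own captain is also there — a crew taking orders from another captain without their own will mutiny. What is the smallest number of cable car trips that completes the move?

Counting alone: each trip to the upper station takes at most 3 across and each return brings at least 1 back, so after t trips out (and t−1 returns) at most 3t − (t−1) of the 10 are across; that first reaches 10 at t = 5, so at least 9 crossings are needed.
The safety rule pushes this higher. Following every safe sequence of crossings, the most of the 10 that can be at the upper station as the cable car arrives there on crossing 9 is 9 — never all 10.
So no plan with fewer than 11 crossings exists, and this one achieves 11:
1. captain West and crew West cross → the upper station.
2. captain West crosses ← the lower station.
3. crew Mid, crew North, and crew South cross → the upper station.
4. crew West crosses ← the lower station.
5. captain Mid, captain North, and captain South cross → the upper station.
6. captain Mid and crew Mid cross ← the lower station.
7. captain East, captain Mid, and captain West cross → the upper station.
8. crew North crosses ← the lower station.
9. crew Mid and crew West cross → the upper station.
10. crew West crosses ← the lower station.
11. crew East, crew North, and crew West cross → the upper station.

11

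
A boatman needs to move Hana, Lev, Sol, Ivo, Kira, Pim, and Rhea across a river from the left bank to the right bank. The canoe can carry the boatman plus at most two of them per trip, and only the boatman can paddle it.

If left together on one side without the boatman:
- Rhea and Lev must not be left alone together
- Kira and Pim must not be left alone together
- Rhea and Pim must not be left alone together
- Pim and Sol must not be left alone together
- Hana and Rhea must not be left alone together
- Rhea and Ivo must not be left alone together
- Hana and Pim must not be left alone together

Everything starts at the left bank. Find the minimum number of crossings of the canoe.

Counting alone: the boatman can take at most 2 across per trip to the right bank, so moving all 7 needs at least 4 loaded trips out, with a return between consecutive ones — at least 7 crossings.
The safety rule pushes this higher. Following every safe sequence of crossings, the most of the 7 that can be at the right bank as the canoe arrives there on crossings 7, 9 is 5, 6 respectively — never all 7.
So no plan with fewer than 11 crossings exists, and this one achieves 11:
1. Boatman goes to the right bank with Pim and Rhea.  [the left bank: Hana, Ivo, Kira, Lev, Sol | the right bank: Pim, Rhea]
2. Boatman goes back to the left bank with Pim.  [the left bank: Hana, Ivo, Kira, Lev, Pim, Sol | the right bank: Rhea]
3. Boatman goes to the right bank with Lev and Pim.  [the left bank: Hana, Ivo, Kira, Sol | the right bank: Lev, Pim, Rhea]
4. Boatman goes back to the left bank with Rhea.  [the left bank: Hana, Ivo, Kira, Rhea, Sol | the right bank: Lev, Pim]
5. Boatman goes to the right bank with Hana and Ivo.  [the left bank: Kira, Rhea, Sol | the right bank: Hana, Ivo, Lev, Pim]
6. Boatman goes back to the left bank with Hana.  [the left bank: Hana, Kira, Rhea, Sol | the right bank: Ivo, Lev, Pim]
7. Boatman goes to the right bank with Hana and Sol.  [the left bank: Kira, Rhea | the right bank: Hana, Ivo, Lev, Pim, Sol]
8. Boatman goes back to the left bank with Pim.  [the left bank: Kira, Pim, Rhea | the right bank: Hana, Ivo, Lev, Sol]
9. Boatman goes to the right bank with Kira and Pim.  [the left bank: Rhea | the right bank: Hana, Ivo, Kira, Lev, Pim, Sol]
10. Boatman goes back to the left bank with Pim.  [the left bank: Pim, Rhea | the right bank: Hana, Ivo, Kira, Lev, Sol]
11. Boatman goes to the right bank with Pim and Rhea.  [the left bank: — | the right bank: Hana, Ivo, Kira, Lev, Pim, Rhea, Sol]

11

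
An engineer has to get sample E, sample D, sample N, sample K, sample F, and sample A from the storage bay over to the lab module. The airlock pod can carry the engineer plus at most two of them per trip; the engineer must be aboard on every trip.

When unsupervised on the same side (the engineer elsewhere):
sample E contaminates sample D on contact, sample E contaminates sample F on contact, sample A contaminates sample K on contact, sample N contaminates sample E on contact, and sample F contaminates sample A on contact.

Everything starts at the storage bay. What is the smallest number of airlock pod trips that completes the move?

Counting alone: the engineer can take at most 2 across per trip to the lab module, so moving all 6 needs at least 3 loaded trips out, with a return between consecutive ones — at least 5 crossings.
The safety rule pushes this higher. Following every safe sequence of crossings, the most of the 6 that can be at the lab module as the airlock pod arrives there on crossing 5 is 5 — never all 6.
So no plan with fewer than 7 crossings exists, and this one achieves 7:
1. Engineer goes to the lab module with sample A and sample E.  [the storage bay: sample D, sample F, sample K, sample N | the lab module: sample A, sample E]
2. Engineer goes back to the storage bay alone.  [the storage bay: sample D, sample F, sample K, sample N | the lab module: sample A, sample E]
3. Engineer goes to the lab module with sample D and sample N.  [the storage bay: sample F, sample K | the lab module: sample A, sample D, sample E, sample N]
4. Engineer goes back to the storage bay with sample E.  [the storage bay: sample E, sample F, sample K | the lab module: sample A, sample D, sample N]
5. Engineer goes to the lab module with sample F and sample K.  [the storage bay: sample E | the lab module: sample A, sample D, sample F, sample K, sample N]
6. Engineer goes back to the storage bay with sample A.  [the storage bay: sample A, sample E | the lab module: sample D, sample F, sample K, sample N]
7. Engineer goes to the lab module with sample A and sample E.  [the storage bay: — | the lab module: sample A, sample D, sample E, sample F, sample K, sample N]

7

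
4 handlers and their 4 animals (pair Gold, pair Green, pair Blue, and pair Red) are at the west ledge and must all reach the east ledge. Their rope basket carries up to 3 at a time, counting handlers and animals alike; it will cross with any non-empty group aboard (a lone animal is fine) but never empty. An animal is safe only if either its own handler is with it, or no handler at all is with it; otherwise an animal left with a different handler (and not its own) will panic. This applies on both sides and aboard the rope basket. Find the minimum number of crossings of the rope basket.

Counting alone: each trip to the east ledge takes at most 3 across and each return brings at least 1 back, so after t trips out (and t−1 returns) at most 3t − (t−1) of the 8 are across; that first reaches 8 at t = 4, so at least 7 crossings are needed.
The safety rule pushes this higher. Following every safe sequence of crossings, the most of the 8 that can be at the east ledge as the rope basket arrives there on crossing 7 is 7 — never all 8.
So no plan with fewer than 9 crossings exists, and this one achieves 9:
1. animal Gold and handler Gold cross → the east ledge.
2. handler Gold crosses ← the west ledge.
3. animal Green, handler Gold, and handler Green cross → the east ledge.
4. animal Gold and handler Gold cross ← the west ledge.
5. handler Blue, handler Gold, and handler Red cross → the east ledge.
6. animal Green crosses ← the west ledge.
7. animal Gold and animal Green cross → the east ledge.
8. animal Gold crosses ← the west ledge.
9. animal Blue, animal Gold, and animal Red cross → the east ledge.

9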